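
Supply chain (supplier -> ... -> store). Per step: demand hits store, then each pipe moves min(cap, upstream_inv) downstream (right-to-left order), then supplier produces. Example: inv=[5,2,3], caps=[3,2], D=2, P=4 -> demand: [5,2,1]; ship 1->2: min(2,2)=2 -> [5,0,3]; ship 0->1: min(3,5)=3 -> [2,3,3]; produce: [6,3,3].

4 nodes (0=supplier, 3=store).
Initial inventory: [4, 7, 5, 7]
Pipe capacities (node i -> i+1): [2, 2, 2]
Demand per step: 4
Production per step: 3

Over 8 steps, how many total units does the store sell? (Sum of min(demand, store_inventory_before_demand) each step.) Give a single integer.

Answer: 21

Derivation:
Step 1: sold=4 (running total=4) -> [5 7 5 5]
Step 2: sold=4 (running total=8) -> [6 7 5 3]
Step 3: sold=3 (running total=11) -> [7 7 5 2]
Step 4: sold=2 (running total=13) -> [8 7 5 2]
Step 5: sold=2 (running total=15) -> [9 7 5 2]
Step 6: sold=2 (running total=17) -> [10 7 5 2]
Step 7: sold=2 (running total=19) -> [11 7 5 2]
Step 8: sold=2 (running total=21) -> [12 7 5 2]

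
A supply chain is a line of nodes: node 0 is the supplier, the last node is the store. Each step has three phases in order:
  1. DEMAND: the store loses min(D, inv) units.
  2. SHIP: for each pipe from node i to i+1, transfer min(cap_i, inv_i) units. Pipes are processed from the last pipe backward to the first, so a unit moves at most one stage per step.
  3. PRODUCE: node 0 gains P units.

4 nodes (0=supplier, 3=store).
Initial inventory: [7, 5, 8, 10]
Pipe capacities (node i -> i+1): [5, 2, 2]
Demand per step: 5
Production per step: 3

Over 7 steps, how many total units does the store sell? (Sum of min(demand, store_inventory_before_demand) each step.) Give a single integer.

Step 1: sold=5 (running total=5) -> [5 8 8 7]
Step 2: sold=5 (running total=10) -> [3 11 8 4]
Step 3: sold=4 (running total=14) -> [3 12 8 2]
Step 4: sold=2 (running total=16) -> [3 13 8 2]
Step 5: sold=2 (running total=18) -> [3 14 8 2]
Step 6: sold=2 (running total=20) -> [3 15 8 2]
Step 7: sold=2 (running total=22) -> [3 16 8 2]

Answer: 22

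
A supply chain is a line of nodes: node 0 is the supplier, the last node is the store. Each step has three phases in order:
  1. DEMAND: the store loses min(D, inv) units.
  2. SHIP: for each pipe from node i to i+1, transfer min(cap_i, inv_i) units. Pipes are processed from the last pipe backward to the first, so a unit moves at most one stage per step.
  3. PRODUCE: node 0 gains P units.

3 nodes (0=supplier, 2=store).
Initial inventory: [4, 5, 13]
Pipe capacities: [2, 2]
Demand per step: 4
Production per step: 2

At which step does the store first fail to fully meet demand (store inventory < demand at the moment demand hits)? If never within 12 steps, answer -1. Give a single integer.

Step 1: demand=4,sold=4 ship[1->2]=2 ship[0->1]=2 prod=2 -> [4 5 11]
Step 2: demand=4,sold=4 ship[1->2]=2 ship[0->1]=2 prod=2 -> [4 5 9]
Step 3: demand=4,sold=4 ship[1->2]=2 ship[0->1]=2 prod=2 -> [4 5 7]
Step 4: demand=4,sold=4 ship[1->2]=2 ship[0->1]=2 prod=2 -> [4 5 5]
Step 5: demand=4,sold=4 ship[1->2]=2 ship[0->1]=2 prod=2 -> [4 5 3]
Step 6: demand=4,sold=3 ship[1->2]=2 ship[0->1]=2 prod=2 -> [4 5 2]
Step 7: demand=4,sold=2 ship[1->2]=2 ship[0->1]=2 prod=2 -> [4 5 2]
Step 8: demand=4,sold=2 ship[1->2]=2 ship[0->1]=2 prod=2 -> [4 5 2]
Step 9: demand=4,sold=2 ship[1->2]=2 ship[0->1]=2 prod=2 -> [4 5 2]
Step 10: demand=4,sold=2 ship[1->2]=2 ship[0->1]=2 prod=2 -> [4 5 2]
Step 11: demand=4,sold=2 ship[1->2]=2 ship[0->1]=2 prod=2 -> [4 5 2]
Step 12: demand=4,sold=2 ship[1->2]=2 ship[0->1]=2 prod=2 -> [4 5 2]
First stockout at step 6

6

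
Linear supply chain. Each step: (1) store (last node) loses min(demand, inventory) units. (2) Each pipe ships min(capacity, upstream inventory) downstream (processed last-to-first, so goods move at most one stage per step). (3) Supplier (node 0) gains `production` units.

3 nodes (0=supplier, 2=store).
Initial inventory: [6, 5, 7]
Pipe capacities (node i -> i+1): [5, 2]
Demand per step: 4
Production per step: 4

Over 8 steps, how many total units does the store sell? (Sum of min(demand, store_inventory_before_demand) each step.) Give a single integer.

Answer: 21

Derivation:
Step 1: sold=4 (running total=4) -> [5 8 5]
Step 2: sold=4 (running total=8) -> [4 11 3]
Step 3: sold=3 (running total=11) -> [4 13 2]
Step 4: sold=2 (running total=13) -> [4 15 2]
Step 5: sold=2 (running total=15) -> [4 17 2]
Step 6: sold=2 (running total=17) -> [4 19 2]
Step 7: sold=2 (running total=19) -> [4 21 2]
Step 8: sold=2 (running total=21) -> [4 23 2]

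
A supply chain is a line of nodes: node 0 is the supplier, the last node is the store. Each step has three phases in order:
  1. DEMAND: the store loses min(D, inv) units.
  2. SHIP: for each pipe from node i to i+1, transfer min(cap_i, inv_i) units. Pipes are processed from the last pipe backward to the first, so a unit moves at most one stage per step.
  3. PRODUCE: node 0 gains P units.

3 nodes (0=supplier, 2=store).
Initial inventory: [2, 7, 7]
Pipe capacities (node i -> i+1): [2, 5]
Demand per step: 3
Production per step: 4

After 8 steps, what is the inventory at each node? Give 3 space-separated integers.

Step 1: demand=3,sold=3 ship[1->2]=5 ship[0->1]=2 prod=4 -> inv=[4 4 9]
Step 2: demand=3,sold=3 ship[1->2]=4 ship[0->1]=2 prod=4 -> inv=[6 2 10]
Step 3: demand=3,sold=3 ship[1->2]=2 ship[0->1]=2 prod=4 -> inv=[8 2 9]
Step 4: demand=3,sold=3 ship[1->2]=2 ship[0->1]=2 prod=4 -> inv=[10 2 8]
Step 5: demand=3,sold=3 ship[1->2]=2 ship[0->1]=2 prod=4 -> inv=[12 2 7]
Step 6: demand=3,sold=3 ship[1->2]=2 ship[0->1]=2 prod=4 -> inv=[14 2 6]
Step 7: demand=3,sold=3 ship[1->2]=2 ship[0->1]=2 prod=4 -> inv=[16 2 5]
Step 8: demand=3,sold=3 ship[1->2]=2 ship[0->1]=2 prod=4 -> inv=[18 2 4]

18 2 4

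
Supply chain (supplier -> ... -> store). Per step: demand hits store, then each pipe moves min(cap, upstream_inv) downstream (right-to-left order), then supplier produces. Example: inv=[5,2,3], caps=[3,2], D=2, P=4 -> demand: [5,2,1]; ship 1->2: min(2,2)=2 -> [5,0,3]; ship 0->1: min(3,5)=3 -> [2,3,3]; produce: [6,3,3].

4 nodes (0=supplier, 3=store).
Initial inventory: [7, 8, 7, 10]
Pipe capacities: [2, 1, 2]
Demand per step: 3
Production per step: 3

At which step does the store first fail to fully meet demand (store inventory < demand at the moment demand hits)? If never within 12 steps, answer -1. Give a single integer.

Step 1: demand=3,sold=3 ship[2->3]=2 ship[1->2]=1 ship[0->1]=2 prod=3 -> [8 9 6 9]
Step 2: demand=3,sold=3 ship[2->3]=2 ship[1->2]=1 ship[0->1]=2 prod=3 -> [9 10 5 8]
Step 3: demand=3,sold=3 ship[2->3]=2 ship[1->2]=1 ship[0->1]=2 prod=3 -> [10 11 4 7]
Step 4: demand=3,sold=3 ship[2->3]=2 ship[1->2]=1 ship[0->1]=2 prod=3 -> [11 12 3 6]
Step 5: demand=3,sold=3 ship[2->3]=2 ship[1->2]=1 ship[0->1]=2 prod=3 -> [12 13 2 5]
Step 6: demand=3,sold=3 ship[2->3]=2 ship[1->2]=1 ship[0->1]=2 prod=3 -> [13 14 1 4]
Step 7: demand=3,sold=3 ship[2->3]=1 ship[1->2]=1 ship[0->1]=2 prod=3 -> [14 15 1 2]
Step 8: demand=3,sold=2 ship[2->3]=1 ship[1->2]=1 ship[0->1]=2 prod=3 -> [15 16 1 1]
Step 9: demand=3,sold=1 ship[2->3]=1 ship[1->2]=1 ship[0->1]=2 prod=3 -> [16 17 1 1]
Step 10: demand=3,sold=1 ship[2->3]=1 ship[1->2]=1 ship[0->1]=2 prod=3 -> [17 18 1 1]
Step 11: demand=3,sold=1 ship[2->3]=1 ship[1->2]=1 ship[0->1]=2 prod=3 -> [18 19 1 1]
Step 12: demand=3,sold=1 ship[2->3]=1 ship[1->2]=1 ship[0->1]=2 prod=3 -> [19 20 1 1]
First stockout at step 8

8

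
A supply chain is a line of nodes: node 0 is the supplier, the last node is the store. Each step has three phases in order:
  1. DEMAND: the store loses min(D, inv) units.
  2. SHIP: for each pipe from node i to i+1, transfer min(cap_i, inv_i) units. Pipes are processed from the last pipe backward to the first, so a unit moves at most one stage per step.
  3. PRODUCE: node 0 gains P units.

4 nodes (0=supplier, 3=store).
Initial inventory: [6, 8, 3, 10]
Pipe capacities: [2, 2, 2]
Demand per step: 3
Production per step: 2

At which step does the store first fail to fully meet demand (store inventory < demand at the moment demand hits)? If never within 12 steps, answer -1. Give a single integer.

Step 1: demand=3,sold=3 ship[2->3]=2 ship[1->2]=2 ship[0->1]=2 prod=2 -> [6 8 3 9]
Step 2: demand=3,sold=3 ship[2->3]=2 ship[1->2]=2 ship[0->1]=2 prod=2 -> [6 8 3 8]
Step 3: demand=3,sold=3 ship[2->3]=2 ship[1->2]=2 ship[0->1]=2 prod=2 -> [6 8 3 7]
Step 4: demand=3,sold=3 ship[2->3]=2 ship[1->2]=2 ship[0->1]=2 prod=2 -> [6 8 3 6]
Step 5: demand=3,sold=3 ship[2->3]=2 ship[1->2]=2 ship[0->1]=2 prod=2 -> [6 8 3 5]
Step 6: demand=3,sold=3 ship[2->3]=2 ship[1->2]=2 ship[0->1]=2 prod=2 -> [6 8 3 4]
Step 7: demand=3,sold=3 ship[2->3]=2 ship[1->2]=2 ship[0->1]=2 prod=2 -> [6 8 3 3]
Step 8: demand=3,sold=3 ship[2->3]=2 ship[1->2]=2 ship[0->1]=2 prod=2 -> [6 8 3 2]
Step 9: demand=3,sold=2 ship[2->3]=2 ship[1->2]=2 ship[0->1]=2 prod=2 -> [6 8 3 2]
Step 10: demand=3,sold=2 ship[2->3]=2 ship[1->2]=2 ship[0->1]=2 prod=2 -> [6 8 3 2]
Step 11: demand=3,sold=2 ship[2->3]=2 ship[1->2]=2 ship[0->1]=2 prod=2 -> [6 8 3 2]
Step 12: demand=3,sold=2 ship[2->3]=2 ship[1->2]=2 ship[0->1]=2 prod=2 -> [6 8 3 2]
First stockout at step 9

9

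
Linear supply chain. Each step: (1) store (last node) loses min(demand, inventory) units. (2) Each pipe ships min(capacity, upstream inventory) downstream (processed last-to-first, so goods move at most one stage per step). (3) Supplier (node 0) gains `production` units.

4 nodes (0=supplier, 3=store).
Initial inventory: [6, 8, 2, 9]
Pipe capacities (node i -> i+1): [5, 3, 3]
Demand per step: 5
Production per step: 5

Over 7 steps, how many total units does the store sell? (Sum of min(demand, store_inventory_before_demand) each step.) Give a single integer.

Answer: 26

Derivation:
Step 1: sold=5 (running total=5) -> [6 10 3 6]
Step 2: sold=5 (running total=10) -> [6 12 3 4]
Step 3: sold=4 (running total=14) -> [6 14 3 3]
Step 4: sold=3 (running total=17) -> [6 16 3 3]
Step 5: sold=3 (running total=20) -> [6 18 3 3]
Step 6: sold=3 (running total=23) -> [6 20 3 3]
Step 7: sold=3 (running total=26) -> [6 22 3 3]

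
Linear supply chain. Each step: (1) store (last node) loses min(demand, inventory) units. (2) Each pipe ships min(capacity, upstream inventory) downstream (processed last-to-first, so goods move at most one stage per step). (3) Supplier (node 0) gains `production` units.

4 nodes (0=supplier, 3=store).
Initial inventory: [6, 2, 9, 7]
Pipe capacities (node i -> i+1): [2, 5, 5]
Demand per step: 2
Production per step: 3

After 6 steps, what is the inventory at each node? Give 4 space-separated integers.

Step 1: demand=2,sold=2 ship[2->3]=5 ship[1->2]=2 ship[0->1]=2 prod=3 -> inv=[7 2 6 10]
Step 2: demand=2,sold=2 ship[2->3]=5 ship[1->2]=2 ship[0->1]=2 prod=3 -> inv=[8 2 3 13]
Step 3: demand=2,sold=2 ship[2->3]=3 ship[1->2]=2 ship[0->1]=2 prod=3 -> inv=[9 2 2 14]
Step 4: demand=2,sold=2 ship[2->3]=2 ship[1->2]=2 ship[0->1]=2 prod=3 -> inv=[10 2 2 14]
Step 5: demand=2,sold=2 ship[2->3]=2 ship[1->2]=2 ship[0->1]=2 prod=3 -> inv=[11 2 2 14]
Step 6: demand=2,sold=2 ship[2->3]=2 ship[1->2]=2 ship[0->1]=2 prod=3 -> inv=[12 2 2 14]

12 2 2 14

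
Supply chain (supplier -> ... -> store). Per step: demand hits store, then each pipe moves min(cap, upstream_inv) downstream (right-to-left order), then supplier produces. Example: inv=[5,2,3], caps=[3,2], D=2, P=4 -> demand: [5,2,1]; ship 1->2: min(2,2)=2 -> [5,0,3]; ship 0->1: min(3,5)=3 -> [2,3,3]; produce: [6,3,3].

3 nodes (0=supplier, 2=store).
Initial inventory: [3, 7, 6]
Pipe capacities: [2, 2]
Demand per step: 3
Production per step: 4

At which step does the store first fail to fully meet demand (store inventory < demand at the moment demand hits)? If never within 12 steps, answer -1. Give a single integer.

Step 1: demand=3,sold=3 ship[1->2]=2 ship[0->1]=2 prod=4 -> [5 7 5]
Step 2: demand=3,sold=3 ship[1->2]=2 ship[0->1]=2 prod=4 -> [7 7 4]
Step 3: demand=3,sold=3 ship[1->2]=2 ship[0->1]=2 prod=4 -> [9 7 3]
Step 4: demand=3,sold=3 ship[1->2]=2 ship[0->1]=2 prod=4 -> [11 7 2]
Step 5: demand=3,sold=2 ship[1->2]=2 ship[0->1]=2 prod=4 -> [13 7 2]
Step 6: demand=3,sold=2 ship[1->2]=2 ship[0->1]=2 prod=4 -> [15 7 2]
Step 7: demand=3,sold=2 ship[1->2]=2 ship[0->1]=2 prod=4 -> [17 7 2]
Step 8: demand=3,sold=2 ship[1->2]=2 ship[0->1]=2 prod=4 -> [19 7 2]
Step 9: demand=3,sold=2 ship[1->2]=2 ship[0->1]=2 prod=4 -> [21 7 2]
Step 10: demand=3,sold=2 ship[1->2]=2 ship[0->1]=2 prod=4 -> [23 7 2]
Step 11: demand=3,sold=2 ship[1->2]=2 ship[0->1]=2 prod=4 -> [25 7 2]
Step 12: demand=3,sold=2 ship[1->2]=2 ship[0->1]=2 prod=4 -> [27 7 2]
First stockout at step 5

5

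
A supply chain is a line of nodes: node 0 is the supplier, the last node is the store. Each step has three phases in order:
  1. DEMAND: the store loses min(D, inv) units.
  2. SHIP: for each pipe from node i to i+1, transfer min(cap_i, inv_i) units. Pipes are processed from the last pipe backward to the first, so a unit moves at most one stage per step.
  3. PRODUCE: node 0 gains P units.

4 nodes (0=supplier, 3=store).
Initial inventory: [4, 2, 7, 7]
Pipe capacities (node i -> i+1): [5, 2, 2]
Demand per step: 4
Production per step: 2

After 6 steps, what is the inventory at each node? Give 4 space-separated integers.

Step 1: demand=4,sold=4 ship[2->3]=2 ship[1->2]=2 ship[0->1]=4 prod=2 -> inv=[2 4 7 5]
Step 2: demand=4,sold=4 ship[2->3]=2 ship[1->2]=2 ship[0->1]=2 prod=2 -> inv=[2 4 7 3]
Step 3: demand=4,sold=3 ship[2->3]=2 ship[1->2]=2 ship[0->1]=2 prod=2 -> inv=[2 4 7 2]
Step 4: demand=4,sold=2 ship[2->3]=2 ship[1->2]=2 ship[0->1]=2 prod=2 -> inv=[2 4 7 2]
Step 5: demand=4,sold=2 ship[2->3]=2 ship[1->2]=2 ship[0->1]=2 prod=2 -> inv=[2 4 7 2]
Step 6: demand=4,sold=2 ship[2->3]=2 ship[1->2]=2 ship[0->1]=2 prod=2 -> inv=[2 4 7 2]

2 4 7 2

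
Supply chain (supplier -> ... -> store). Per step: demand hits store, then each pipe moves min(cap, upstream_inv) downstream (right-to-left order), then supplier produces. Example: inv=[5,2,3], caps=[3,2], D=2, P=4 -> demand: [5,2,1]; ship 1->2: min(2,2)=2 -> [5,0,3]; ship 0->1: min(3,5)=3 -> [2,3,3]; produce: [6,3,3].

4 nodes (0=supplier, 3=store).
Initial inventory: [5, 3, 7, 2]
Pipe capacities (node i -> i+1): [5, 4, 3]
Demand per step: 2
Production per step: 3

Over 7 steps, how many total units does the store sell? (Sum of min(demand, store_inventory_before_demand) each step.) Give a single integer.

Step 1: sold=2 (running total=2) -> [3 5 7 3]
Step 2: sold=2 (running total=4) -> [3 4 8 4]
Step 3: sold=2 (running total=6) -> [3 3 9 5]
Step 4: sold=2 (running total=8) -> [3 3 9 6]
Step 5: sold=2 (running total=10) -> [3 3 9 7]
Step 6: sold=2 (running total=12) -> [3 3 9 8]
Step 7: sold=2 (running total=14) -> [3 3 9 9]

Answer: 14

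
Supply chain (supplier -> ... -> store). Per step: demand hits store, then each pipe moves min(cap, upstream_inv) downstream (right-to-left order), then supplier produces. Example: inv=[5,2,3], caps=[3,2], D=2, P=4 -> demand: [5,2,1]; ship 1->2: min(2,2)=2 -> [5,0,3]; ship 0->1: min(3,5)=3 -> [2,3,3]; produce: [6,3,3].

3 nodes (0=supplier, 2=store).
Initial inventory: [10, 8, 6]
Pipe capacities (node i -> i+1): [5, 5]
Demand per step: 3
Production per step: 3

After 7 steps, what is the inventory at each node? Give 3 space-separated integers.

Step 1: demand=3,sold=3 ship[1->2]=5 ship[0->1]=5 prod=3 -> inv=[8 8 8]
Step 2: demand=3,sold=3 ship[1->2]=5 ship[0->1]=5 prod=3 -> inv=[6 8 10]
Step 3: demand=3,sold=3 ship[1->2]=5 ship[0->1]=5 prod=3 -> inv=[4 8 12]
Step 4: demand=3,sold=3 ship[1->2]=5 ship[0->1]=4 prod=3 -> inv=[3 7 14]
Step 5: demand=3,sold=3 ship[1->2]=5 ship[0->1]=3 prod=3 -> inv=[3 5 16]
Step 6: demand=3,sold=3 ship[1->2]=5 ship[0->1]=3 prod=3 -> inv=[3 3 18]
Step 7: demand=3,sold=3 ship[1->2]=3 ship[0->1]=3 prod=3 -> inv=[3 3 18]

3 3 18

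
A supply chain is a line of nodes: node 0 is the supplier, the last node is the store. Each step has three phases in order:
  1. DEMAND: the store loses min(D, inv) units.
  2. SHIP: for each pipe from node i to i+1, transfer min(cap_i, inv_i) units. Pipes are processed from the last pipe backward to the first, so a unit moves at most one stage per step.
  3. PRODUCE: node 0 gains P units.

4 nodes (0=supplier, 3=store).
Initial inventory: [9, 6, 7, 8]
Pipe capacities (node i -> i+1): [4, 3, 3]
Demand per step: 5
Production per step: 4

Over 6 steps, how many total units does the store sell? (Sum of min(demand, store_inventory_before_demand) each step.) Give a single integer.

Step 1: sold=5 (running total=5) -> [9 7 7 6]
Step 2: sold=5 (running total=10) -> [9 8 7 4]
Step 3: sold=4 (running total=14) -> [9 9 7 3]
Step 4: sold=3 (running total=17) -> [9 10 7 3]
Step 5: sold=3 (running total=20) -> [9 11 7 3]
Step 6: sold=3 (running total=23) -> [9 12 7 3]

Answer: 23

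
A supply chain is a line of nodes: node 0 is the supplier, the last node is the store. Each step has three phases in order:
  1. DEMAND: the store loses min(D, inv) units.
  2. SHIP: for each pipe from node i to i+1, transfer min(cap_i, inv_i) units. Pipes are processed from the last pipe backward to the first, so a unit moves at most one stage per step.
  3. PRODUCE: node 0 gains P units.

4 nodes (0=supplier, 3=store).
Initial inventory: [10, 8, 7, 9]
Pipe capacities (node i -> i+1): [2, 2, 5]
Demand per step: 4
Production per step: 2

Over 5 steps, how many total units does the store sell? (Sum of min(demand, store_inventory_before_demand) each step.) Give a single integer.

Step 1: sold=4 (running total=4) -> [10 8 4 10]
Step 2: sold=4 (running total=8) -> [10 8 2 10]
Step 3: sold=4 (running total=12) -> [10 8 2 8]
Step 4: sold=4 (running total=16) -> [10 8 2 6]
Step 5: sold=4 (running total=20) -> [10 8 2 4]

Answer: 20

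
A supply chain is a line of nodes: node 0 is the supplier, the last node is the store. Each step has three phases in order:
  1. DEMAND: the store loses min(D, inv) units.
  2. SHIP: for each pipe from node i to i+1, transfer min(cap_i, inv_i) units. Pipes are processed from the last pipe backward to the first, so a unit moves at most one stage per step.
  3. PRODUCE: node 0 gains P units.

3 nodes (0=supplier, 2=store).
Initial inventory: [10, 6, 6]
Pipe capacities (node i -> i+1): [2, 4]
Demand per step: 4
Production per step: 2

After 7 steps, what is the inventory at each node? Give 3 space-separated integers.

Step 1: demand=4,sold=4 ship[1->2]=4 ship[0->1]=2 prod=2 -> inv=[10 4 6]
Step 2: demand=4,sold=4 ship[1->2]=4 ship[0->1]=2 prod=2 -> inv=[10 2 6]
Step 3: demand=4,sold=4 ship[1->2]=2 ship[0->1]=2 prod=2 -> inv=[10 2 4]
Step 4: demand=4,sold=4 ship[1->2]=2 ship[0->1]=2 prod=2 -> inv=[10 2 2]
Step 5: demand=4,sold=2 ship[1->2]=2 ship[0->1]=2 prod=2 -> inv=[10 2 2]
Step 6: demand=4,sold=2 ship[1->2]=2 ship[0->1]=2 prod=2 -> inv=[10 2 2]
Step 7: demand=4,sold=2 ship[1->2]=2 ship[0->1]=2 prod=2 -> inv=[10 2 2]

10 2 2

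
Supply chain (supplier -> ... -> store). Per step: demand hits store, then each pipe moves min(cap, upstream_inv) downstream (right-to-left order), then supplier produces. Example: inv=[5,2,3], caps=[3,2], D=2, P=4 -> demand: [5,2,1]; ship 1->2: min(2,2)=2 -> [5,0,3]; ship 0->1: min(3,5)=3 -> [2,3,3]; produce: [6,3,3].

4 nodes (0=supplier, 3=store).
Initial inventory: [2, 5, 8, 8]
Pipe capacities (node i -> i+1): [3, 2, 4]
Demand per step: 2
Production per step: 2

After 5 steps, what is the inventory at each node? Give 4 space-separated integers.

Step 1: demand=2,sold=2 ship[2->3]=4 ship[1->2]=2 ship[0->1]=2 prod=2 -> inv=[2 5 6 10]
Step 2: demand=2,sold=2 ship[2->3]=4 ship[1->2]=2 ship[0->1]=2 prod=2 -> inv=[2 5 4 12]
Step 3: demand=2,sold=2 ship[2->3]=4 ship[1->2]=2 ship[0->1]=2 prod=2 -> inv=[2 5 2 14]
Step 4: demand=2,sold=2 ship[2->3]=2 ship[1->2]=2 ship[0->1]=2 prod=2 -> inv=[2 5 2 14]
Step 5: demand=2,sold=2 ship[2->3]=2 ship[1->2]=2 ship[0->1]=2 prod=2 -> inv=[2 5 2 14]

2 5 2 14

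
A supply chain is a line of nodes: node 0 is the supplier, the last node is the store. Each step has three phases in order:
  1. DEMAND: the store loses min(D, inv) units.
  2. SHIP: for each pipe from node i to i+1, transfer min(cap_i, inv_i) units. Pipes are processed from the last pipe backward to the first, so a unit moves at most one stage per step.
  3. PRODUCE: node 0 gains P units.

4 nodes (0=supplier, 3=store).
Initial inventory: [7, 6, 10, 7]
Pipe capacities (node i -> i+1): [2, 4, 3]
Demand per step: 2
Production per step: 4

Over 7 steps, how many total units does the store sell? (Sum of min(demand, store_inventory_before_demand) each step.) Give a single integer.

Answer: 14

Derivation:
Step 1: sold=2 (running total=2) -> [9 4 11 8]
Step 2: sold=2 (running total=4) -> [11 2 12 9]
Step 3: sold=2 (running total=6) -> [13 2 11 10]
Step 4: sold=2 (running total=8) -> [15 2 10 11]
Step 5: sold=2 (running total=10) -> [17 2 9 12]
Step 6: sold=2 (running total=12) -> [19 2 8 13]
Step 7: sold=2 (running total=14) -> [21 2 7 14]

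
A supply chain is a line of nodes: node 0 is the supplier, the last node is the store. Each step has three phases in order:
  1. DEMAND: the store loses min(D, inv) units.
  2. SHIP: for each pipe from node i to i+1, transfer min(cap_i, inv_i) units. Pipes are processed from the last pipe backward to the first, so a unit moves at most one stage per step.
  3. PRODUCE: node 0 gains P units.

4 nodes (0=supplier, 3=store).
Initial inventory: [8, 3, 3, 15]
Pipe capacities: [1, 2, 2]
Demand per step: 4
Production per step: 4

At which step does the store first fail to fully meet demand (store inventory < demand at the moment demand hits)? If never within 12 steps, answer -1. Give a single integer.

Step 1: demand=4,sold=4 ship[2->3]=2 ship[1->2]=2 ship[0->1]=1 prod=4 -> [11 2 3 13]
Step 2: demand=4,sold=4 ship[2->3]=2 ship[1->2]=2 ship[0->1]=1 prod=4 -> [14 1 3 11]
Step 3: demand=4,sold=4 ship[2->3]=2 ship[1->2]=1 ship[0->1]=1 prod=4 -> [17 1 2 9]
Step 4: demand=4,sold=4 ship[2->3]=2 ship[1->2]=1 ship[0->1]=1 prod=4 -> [20 1 1 7]
Step 5: demand=4,sold=4 ship[2->3]=1 ship[1->2]=1 ship[0->1]=1 prod=4 -> [23 1 1 4]
Step 6: demand=4,sold=4 ship[2->3]=1 ship[1->2]=1 ship[0->1]=1 prod=4 -> [26 1 1 1]
Step 7: demand=4,sold=1 ship[2->3]=1 ship[1->2]=1 ship[0->1]=1 prod=4 -> [29 1 1 1]
Step 8: demand=4,sold=1 ship[2->3]=1 ship[1->2]=1 ship[0->1]=1 prod=4 -> [32 1 1 1]
Step 9: demand=4,sold=1 ship[2->3]=1 ship[1->2]=1 ship[0->1]=1 prod=4 -> [35 1 1 1]
Step 10: demand=4,sold=1 ship[2->3]=1 ship[1->2]=1 ship[0->1]=1 prod=4 -> [38 1 1 1]
Step 11: demand=4,sold=1 ship[2->3]=1 ship[1->2]=1 ship[0->1]=1 prod=4 -> [41 1 1 1]
Step 12: demand=4,sold=1 ship[2->3]=1 ship[1->2]=1 ship[0->1]=1 prod=4 -> [44 1 1 1]
First stockout at step 7

7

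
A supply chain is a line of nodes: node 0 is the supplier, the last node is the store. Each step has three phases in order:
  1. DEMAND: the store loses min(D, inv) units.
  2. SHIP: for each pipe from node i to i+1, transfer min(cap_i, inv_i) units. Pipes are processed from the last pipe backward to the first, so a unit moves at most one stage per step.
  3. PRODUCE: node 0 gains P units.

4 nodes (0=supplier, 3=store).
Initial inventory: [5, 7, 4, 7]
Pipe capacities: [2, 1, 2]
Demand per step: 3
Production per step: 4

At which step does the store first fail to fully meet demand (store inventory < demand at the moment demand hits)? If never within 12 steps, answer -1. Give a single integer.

Step 1: demand=3,sold=3 ship[2->3]=2 ship[1->2]=1 ship[0->1]=2 prod=4 -> [7 8 3 6]
Step 2: demand=3,sold=3 ship[2->3]=2 ship[1->2]=1 ship[0->1]=2 prod=4 -> [9 9 2 5]
Step 3: demand=3,sold=3 ship[2->3]=2 ship[1->2]=1 ship[0->1]=2 prod=4 -> [11 10 1 4]
Step 4: demand=3,sold=3 ship[2->3]=1 ship[1->2]=1 ship[0->1]=2 prod=4 -> [13 11 1 2]
Step 5: demand=3,sold=2 ship[2->3]=1 ship[1->2]=1 ship[0->1]=2 prod=4 -> [15 12 1 1]
Step 6: demand=3,sold=1 ship[2->3]=1 ship[1->2]=1 ship[0->1]=2 prod=4 -> [17 13 1 1]
Step 7: demand=3,sold=1 ship[2->3]=1 ship[1->2]=1 ship[0->1]=2 prod=4 -> [19 14 1 1]
Step 8: demand=3,sold=1 ship[2->3]=1 ship[1->2]=1 ship[0->1]=2 prod=4 -> [21 15 1 1]
Step 9: demand=3,sold=1 ship[2->3]=1 ship[1->2]=1 ship[0->1]=2 prod=4 -> [23 16 1 1]
Step 10: demand=3,sold=1 ship[2->3]=1 ship[1->2]=1 ship[0->1]=2 prod=4 -> [25 17 1 1]
Step 11: demand=3,sold=1 ship[2->3]=1 ship[1->2]=1 ship[0->1]=2 prod=4 -> [27 18 1 1]
Step 12: demand=3,sold=1 ship[2->3]=1 ship[1->2]=1 ship[0->1]=2 prod=4 -> [29 19 1 1]
First stockout at step 5

5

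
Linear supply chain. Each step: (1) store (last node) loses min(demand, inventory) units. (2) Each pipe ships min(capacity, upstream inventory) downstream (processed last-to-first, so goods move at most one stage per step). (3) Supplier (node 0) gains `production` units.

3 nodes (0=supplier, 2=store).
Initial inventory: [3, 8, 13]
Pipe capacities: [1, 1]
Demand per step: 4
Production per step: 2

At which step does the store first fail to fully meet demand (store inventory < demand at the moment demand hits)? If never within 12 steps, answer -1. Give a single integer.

Step 1: demand=4,sold=4 ship[1->2]=1 ship[0->1]=1 prod=2 -> [4 8 10]
Step 2: demand=4,sold=4 ship[1->2]=1 ship[0->1]=1 prod=2 -> [5 8 7]
Step 3: demand=4,sold=4 ship[1->2]=1 ship[0->1]=1 prod=2 -> [6 8 4]
Step 4: demand=4,sold=4 ship[1->2]=1 ship[0->1]=1 prod=2 -> [7 8 1]
Step 5: demand=4,sold=1 ship[1->2]=1 ship[0->1]=1 prod=2 -> [8 8 1]
Step 6: demand=4,sold=1 ship[1->2]=1 ship[0->1]=1 prod=2 -> [9 8 1]
Step 7: demand=4,sold=1 ship[1->2]=1 ship[0->1]=1 prod=2 -> [10 8 1]
Step 8: demand=4,sold=1 ship[1->2]=1 ship[0->1]=1 prod=2 -> [11 8 1]
Step 9: demand=4,sold=1 ship[1->2]=1 ship[0->1]=1 prod=2 -> [12 8 1]
Step 10: demand=4,sold=1 ship[1->2]=1 ship[0->1]=1 prod=2 -> [13 8 1]
Step 11: demand=4,sold=1 ship[1->2]=1 ship[0->1]=1 prod=2 -> [14 8 1]
Step 12: demand=4,sold=1 ship[1->2]=1 ship[0->1]=1 prod=2 -> [15 8 1]
First stockout at step 5

5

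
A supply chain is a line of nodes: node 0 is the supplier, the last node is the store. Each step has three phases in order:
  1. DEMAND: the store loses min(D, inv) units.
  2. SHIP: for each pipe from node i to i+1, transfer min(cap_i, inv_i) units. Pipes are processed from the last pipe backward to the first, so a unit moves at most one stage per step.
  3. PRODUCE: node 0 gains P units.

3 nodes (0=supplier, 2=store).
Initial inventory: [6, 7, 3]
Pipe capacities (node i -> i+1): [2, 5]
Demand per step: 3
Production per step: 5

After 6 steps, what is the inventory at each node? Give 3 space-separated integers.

Step 1: demand=3,sold=3 ship[1->2]=5 ship[0->1]=2 prod=5 -> inv=[9 4 5]
Step 2: demand=3,sold=3 ship[1->2]=4 ship[0->1]=2 prod=5 -> inv=[12 2 6]
Step 3: demand=3,sold=3 ship[1->2]=2 ship[0->1]=2 prod=5 -> inv=[15 2 5]
Step 4: demand=3,sold=3 ship[1->2]=2 ship[0->1]=2 prod=5 -> inv=[18 2 4]
Step 5: demand=3,sold=3 ship[1->2]=2 ship[0->1]=2 prod=5 -> inv=[21 2 3]
Step 6: demand=3,sold=3 ship[1->2]=2 ship[0->1]=2 prod=5 -> inv=[24 2 2]

24 2 2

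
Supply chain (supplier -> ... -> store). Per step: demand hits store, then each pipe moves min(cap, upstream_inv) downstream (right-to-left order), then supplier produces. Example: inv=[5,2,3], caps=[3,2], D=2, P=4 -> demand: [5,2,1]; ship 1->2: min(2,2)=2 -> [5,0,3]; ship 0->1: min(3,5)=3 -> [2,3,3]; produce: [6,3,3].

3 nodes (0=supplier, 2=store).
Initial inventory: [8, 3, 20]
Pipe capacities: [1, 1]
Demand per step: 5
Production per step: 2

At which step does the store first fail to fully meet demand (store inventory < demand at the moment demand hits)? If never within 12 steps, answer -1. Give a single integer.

Step 1: demand=5,sold=5 ship[1->2]=1 ship[0->1]=1 prod=2 -> [9 3 16]
Step 2: demand=5,sold=5 ship[1->2]=1 ship[0->1]=1 prod=2 -> [10 3 12]
Step 3: demand=5,sold=5 ship[1->2]=1 ship[0->1]=1 prod=2 -> [11 3 8]
Step 4: demand=5,sold=5 ship[1->2]=1 ship[0->1]=1 prod=2 -> [12 3 4]
Step 5: demand=5,sold=4 ship[1->2]=1 ship[0->1]=1 prod=2 -> [13 3 1]
Step 6: demand=5,sold=1 ship[1->2]=1 ship[0->1]=1 prod=2 -> [14 3 1]
Step 7: demand=5,sold=1 ship[1->2]=1 ship[0->1]=1 prod=2 -> [15 3 1]
Step 8: demand=5,sold=1 ship[1->2]=1 ship[0->1]=1 prod=2 -> [16 3 1]
Step 9: demand=5,sold=1 ship[1->2]=1 ship[0->1]=1 prod=2 -> [17 3 1]
Step 10: demand=5,sold=1 ship[1->2]=1 ship[0->1]=1 prod=2 -> [18 3 1]
Step 11: demand=5,sold=1 ship[1->2]=1 ship[0->1]=1 prod=2 -> [19 3 1]
Step 12: demand=5,sold=1 ship[1->2]=1 ship[0->1]=1 prod=2 -> [20 3 1]
First stockout at step 5

5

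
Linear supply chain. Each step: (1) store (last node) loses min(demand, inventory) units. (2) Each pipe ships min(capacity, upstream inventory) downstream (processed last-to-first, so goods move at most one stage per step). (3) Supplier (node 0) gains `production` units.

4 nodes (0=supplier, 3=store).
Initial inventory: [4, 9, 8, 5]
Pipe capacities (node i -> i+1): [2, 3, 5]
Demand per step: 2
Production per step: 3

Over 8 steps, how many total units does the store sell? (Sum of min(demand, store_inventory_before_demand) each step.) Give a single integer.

Step 1: sold=2 (running total=2) -> [5 8 6 8]
Step 2: sold=2 (running total=4) -> [6 7 4 11]
Step 3: sold=2 (running total=6) -> [7 6 3 13]
Step 4: sold=2 (running total=8) -> [8 5 3 14]
Step 5: sold=2 (running total=10) -> [9 4 3 15]
Step 6: sold=2 (running total=12) -> [10 3 3 16]
Step 7: sold=2 (running total=14) -> [11 2 3 17]
Step 8: sold=2 (running total=16) -> [12 2 2 18]

Answer: 16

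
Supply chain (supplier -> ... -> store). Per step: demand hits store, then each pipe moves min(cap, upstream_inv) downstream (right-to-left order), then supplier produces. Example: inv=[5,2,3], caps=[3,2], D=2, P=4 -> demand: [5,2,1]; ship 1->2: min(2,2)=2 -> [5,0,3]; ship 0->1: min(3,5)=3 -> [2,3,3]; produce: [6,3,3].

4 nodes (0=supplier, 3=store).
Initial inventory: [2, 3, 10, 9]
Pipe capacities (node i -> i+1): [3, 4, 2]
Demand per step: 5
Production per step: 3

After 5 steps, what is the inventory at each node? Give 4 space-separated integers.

Step 1: demand=5,sold=5 ship[2->3]=2 ship[1->2]=3 ship[0->1]=2 prod=3 -> inv=[3 2 11 6]
Step 2: demand=5,sold=5 ship[2->3]=2 ship[1->2]=2 ship[0->1]=3 prod=3 -> inv=[3 3 11 3]
Step 3: demand=5,sold=3 ship[2->3]=2 ship[1->2]=3 ship[0->1]=3 prod=3 -> inv=[3 3 12 2]
Step 4: demand=5,sold=2 ship[2->3]=2 ship[1->2]=3 ship[0->1]=3 prod=3 -> inv=[3 3 13 2]
Step 5: demand=5,sold=2 ship[2->3]=2 ship[1->2]=3 ship[0->1]=3 prod=3 -> inv=[3 3 14 2]

3 3 14 2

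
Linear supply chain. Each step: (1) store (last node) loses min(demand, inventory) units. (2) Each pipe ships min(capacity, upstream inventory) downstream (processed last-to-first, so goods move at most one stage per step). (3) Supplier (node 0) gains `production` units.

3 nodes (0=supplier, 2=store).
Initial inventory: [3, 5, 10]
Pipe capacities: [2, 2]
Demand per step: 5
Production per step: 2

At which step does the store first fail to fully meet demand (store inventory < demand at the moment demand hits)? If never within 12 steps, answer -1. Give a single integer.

Step 1: demand=5,sold=5 ship[1->2]=2 ship[0->1]=2 prod=2 -> [3 5 7]
Step 2: demand=5,sold=5 ship[1->2]=2 ship[0->1]=2 prod=2 -> [3 5 4]
Step 3: demand=5,sold=4 ship[1->2]=2 ship[0->1]=2 prod=2 -> [3 5 2]
Step 4: demand=5,sold=2 ship[1->2]=2 ship[0->1]=2 prod=2 -> [3 5 2]
Step 5: demand=5,sold=2 ship[1->2]=2 ship[0->1]=2 prod=2 -> [3 5 2]
Step 6: demand=5,sold=2 ship[1->2]=2 ship[0->1]=2 prod=2 -> [3 5 2]
Step 7: demand=5,sold=2 ship[1->2]=2 ship[0->1]=2 prod=2 -> [3 5 2]
Step 8: demand=5,sold=2 ship[1->2]=2 ship[0->1]=2 prod=2 -> [3 5 2]
Step 9: demand=5,sold=2 ship[1->2]=2 ship[0->1]=2 prod=2 -> [3 5 2]
Step 10: demand=5,sold=2 ship[1->2]=2 ship[0->1]=2 prod=2 -> [3 5 2]
Step 11: demand=5,sold=2 ship[1->2]=2 ship[0->1]=2 prod=2 -> [3 5 2]
Step 12: demand=5,sold=2 ship[1->2]=2 ship[0->1]=2 prod=2 -> [3 5 2]
First stockout at step 3

3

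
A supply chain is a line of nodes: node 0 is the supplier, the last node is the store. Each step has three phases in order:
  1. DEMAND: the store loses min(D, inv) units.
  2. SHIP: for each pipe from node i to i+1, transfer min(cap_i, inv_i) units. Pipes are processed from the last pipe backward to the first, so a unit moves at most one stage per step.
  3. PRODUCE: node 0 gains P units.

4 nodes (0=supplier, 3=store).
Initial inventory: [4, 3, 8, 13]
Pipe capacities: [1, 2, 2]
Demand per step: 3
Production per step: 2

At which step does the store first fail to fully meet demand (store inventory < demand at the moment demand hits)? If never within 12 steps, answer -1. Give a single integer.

Step 1: demand=3,sold=3 ship[2->3]=2 ship[1->2]=2 ship[0->1]=1 prod=2 -> [5 2 8 12]
Step 2: demand=3,sold=3 ship[2->3]=2 ship[1->2]=2 ship[0->1]=1 prod=2 -> [6 1 8 11]
Step 3: demand=3,sold=3 ship[2->3]=2 ship[1->2]=1 ship[0->1]=1 prod=2 -> [7 1 7 10]
Step 4: demand=3,sold=3 ship[2->3]=2 ship[1->2]=1 ship[0->1]=1 prod=2 -> [8 1 6 9]
Step 5: demand=3,sold=3 ship[2->3]=2 ship[1->2]=1 ship[0->1]=1 prod=2 -> [9 1 5 8]
Step 6: demand=3,sold=3 ship[2->3]=2 ship[1->2]=1 ship[0->1]=1 prod=2 -> [10 1 4 7]
Step 7: demand=3,sold=3 ship[2->3]=2 ship[1->2]=1 ship[0->1]=1 prod=2 -> [11 1 3 6]
Step 8: demand=3,sold=3 ship[2->3]=2 ship[1->2]=1 ship[0->1]=1 prod=2 -> [12 1 2 5]
Step 9: demand=3,sold=3 ship[2->3]=2 ship[1->2]=1 ship[0->1]=1 prod=2 -> [13 1 1 4]
Step 10: demand=3,sold=3 ship[2->3]=1 ship[1->2]=1 ship[0->1]=1 prod=2 -> [14 1 1 2]
Step 11: demand=3,sold=2 ship[2->3]=1 ship[1->2]=1 ship[0->1]=1 prod=2 -> [15 1 1 1]
Step 12: demand=3,sold=1 ship[2->3]=1 ship[1->2]=1 ship[0->1]=1 prod=2 -> [16 1 1 1]
First stockout at step 11

11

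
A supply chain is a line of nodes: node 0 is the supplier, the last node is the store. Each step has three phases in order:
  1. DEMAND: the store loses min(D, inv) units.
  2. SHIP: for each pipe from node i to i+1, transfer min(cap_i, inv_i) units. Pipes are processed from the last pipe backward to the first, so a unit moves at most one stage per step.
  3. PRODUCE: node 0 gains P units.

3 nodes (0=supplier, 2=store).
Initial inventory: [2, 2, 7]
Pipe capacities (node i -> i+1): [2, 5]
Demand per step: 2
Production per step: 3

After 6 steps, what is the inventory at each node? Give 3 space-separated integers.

Step 1: demand=2,sold=2 ship[1->2]=2 ship[0->1]=2 prod=3 -> inv=[3 2 7]
Step 2: demand=2,sold=2 ship[1->2]=2 ship[0->1]=2 prod=3 -> inv=[4 2 7]
Step 3: demand=2,sold=2 ship[1->2]=2 ship[0->1]=2 prod=3 -> inv=[5 2 7]
Step 4: demand=2,sold=2 ship[1->2]=2 ship[0->1]=2 prod=3 -> inv=[6 2 7]
Step 5: demand=2,sold=2 ship[1->2]=2 ship[0->1]=2 prod=3 -> inv=[7 2 7]
Step 6: demand=2,sold=2 ship[1->2]=2 ship[0->1]=2 prod=3 -> inv=[8 2 7]

8 2 7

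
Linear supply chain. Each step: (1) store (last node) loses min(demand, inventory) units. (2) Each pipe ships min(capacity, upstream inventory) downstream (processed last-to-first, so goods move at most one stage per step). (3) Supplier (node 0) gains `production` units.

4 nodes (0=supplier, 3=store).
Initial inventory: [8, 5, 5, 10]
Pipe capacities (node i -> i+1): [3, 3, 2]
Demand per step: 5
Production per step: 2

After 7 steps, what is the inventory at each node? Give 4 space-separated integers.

Step 1: demand=5,sold=5 ship[2->3]=2 ship[1->2]=3 ship[0->1]=3 prod=2 -> inv=[7 5 6 7]
Step 2: demand=5,sold=5 ship[2->3]=2 ship[1->2]=3 ship[0->1]=3 prod=2 -> inv=[6 5 7 4]
Step 3: demand=5,sold=4 ship[2->3]=2 ship[1->2]=3 ship[0->1]=3 prod=2 -> inv=[5 5 8 2]
Step 4: demand=5,sold=2 ship[2->3]=2 ship[1->2]=3 ship[0->1]=3 prod=2 -> inv=[4 5 9 2]
Step 5: demand=5,sold=2 ship[2->3]=2 ship[1->2]=3 ship[0->1]=3 prod=2 -> inv=[3 5 10 2]
Step 6: demand=5,sold=2 ship[2->3]=2 ship[1->2]=3 ship[0->1]=3 prod=2 -> inv=[2 5 11 2]
Step 7: demand=5,sold=2 ship[2->3]=2 ship[1->2]=3 ship[0->1]=2 prod=2 -> inv=[2 4 12 2]

2 4 12 2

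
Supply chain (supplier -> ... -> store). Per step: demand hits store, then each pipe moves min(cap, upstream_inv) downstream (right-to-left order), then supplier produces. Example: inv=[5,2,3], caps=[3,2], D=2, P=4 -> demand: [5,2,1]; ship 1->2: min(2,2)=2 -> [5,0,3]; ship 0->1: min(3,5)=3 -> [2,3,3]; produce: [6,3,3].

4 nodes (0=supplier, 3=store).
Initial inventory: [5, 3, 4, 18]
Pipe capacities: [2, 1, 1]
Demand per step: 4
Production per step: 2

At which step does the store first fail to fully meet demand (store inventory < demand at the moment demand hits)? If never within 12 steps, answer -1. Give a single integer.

Step 1: demand=4,sold=4 ship[2->3]=1 ship[1->2]=1 ship[0->1]=2 prod=2 -> [5 4 4 15]
Step 2: demand=4,sold=4 ship[2->3]=1 ship[1->2]=1 ship[0->1]=2 prod=2 -> [5 5 4 12]
Step 3: demand=4,sold=4 ship[2->3]=1 ship[1->2]=1 ship[0->1]=2 prod=2 -> [5 6 4 9]
Step 4: demand=4,sold=4 ship[2->3]=1 ship[1->2]=1 ship[0->1]=2 prod=2 -> [5 7 4 6]
Step 5: demand=4,sold=4 ship[2->3]=1 ship[1->2]=1 ship[0->1]=2 prod=2 -> [5 8 4 3]
Step 6: demand=4,sold=3 ship[2->3]=1 ship[1->2]=1 ship[0->1]=2 prod=2 -> [5 9 4 1]
Step 7: demand=4,sold=1 ship[2->3]=1 ship[1->2]=1 ship[0->1]=2 prod=2 -> [5 10 4 1]
Step 8: demand=4,sold=1 ship[2->3]=1 ship[1->2]=1 ship[0->1]=2 prod=2 -> [5 11 4 1]
Step 9: demand=4,sold=1 ship[2->3]=1 ship[1->2]=1 ship[0->1]=2 prod=2 -> [5 12 4 1]
Step 10: demand=4,sold=1 ship[2->3]=1 ship[1->2]=1 ship[0->1]=2 prod=2 -> [5 13 4 1]
Step 11: demand=4,sold=1 ship[2->3]=1 ship[1->2]=1 ship[0->1]=2 prod=2 -> [5 14 4 1]
Step 12: demand=4,sold=1 ship[2->3]=1 ship[1->2]=1 ship[0->1]=2 prod=2 -> [5 15 4 1]
First stockout at step 6

6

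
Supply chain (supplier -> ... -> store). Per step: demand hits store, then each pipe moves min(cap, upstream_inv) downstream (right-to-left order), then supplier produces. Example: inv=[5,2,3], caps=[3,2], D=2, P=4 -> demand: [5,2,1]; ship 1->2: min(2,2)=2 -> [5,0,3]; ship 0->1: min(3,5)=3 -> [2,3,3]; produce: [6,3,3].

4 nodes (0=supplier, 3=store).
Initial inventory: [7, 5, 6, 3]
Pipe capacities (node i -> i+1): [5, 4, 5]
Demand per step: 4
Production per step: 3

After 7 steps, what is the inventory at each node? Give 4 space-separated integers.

Step 1: demand=4,sold=3 ship[2->3]=5 ship[1->2]=4 ship[0->1]=5 prod=3 -> inv=[5 6 5 5]
Step 2: demand=4,sold=4 ship[2->3]=5 ship[1->2]=4 ship[0->1]=5 prod=3 -> inv=[3 7 4 6]
Step 3: demand=4,sold=4 ship[2->3]=4 ship[1->2]=4 ship[0->1]=3 prod=3 -> inv=[3 6 4 6]
Step 4: demand=4,sold=4 ship[2->3]=4 ship[1->2]=4 ship[0->1]=3 prod=3 -> inv=[3 5 4 6]
Step 5: demand=4,sold=4 ship[2->3]=4 ship[1->2]=4 ship[0->1]=3 prod=3 -> inv=[3 4 4 6]
Step 6: demand=4,sold=4 ship[2->3]=4 ship[1->2]=4 ship[0->1]=3 prod=3 -> inv=[3 3 4 6]
Step 7: demand=4,sold=4 ship[2->3]=4 ship[1->2]=3 ship[0->1]=3 prod=3 -> inv=[3 3 3 6]

3 3 3 6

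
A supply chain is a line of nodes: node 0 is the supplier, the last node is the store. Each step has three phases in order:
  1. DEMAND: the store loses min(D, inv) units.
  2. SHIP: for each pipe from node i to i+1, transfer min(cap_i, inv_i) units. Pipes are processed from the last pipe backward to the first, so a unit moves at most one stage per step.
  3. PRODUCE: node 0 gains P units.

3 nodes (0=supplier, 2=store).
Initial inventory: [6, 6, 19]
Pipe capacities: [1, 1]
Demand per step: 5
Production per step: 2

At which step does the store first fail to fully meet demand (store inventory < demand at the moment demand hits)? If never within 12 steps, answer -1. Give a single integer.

Step 1: demand=5,sold=5 ship[1->2]=1 ship[0->1]=1 prod=2 -> [7 6 15]
Step 2: demand=5,sold=5 ship[1->2]=1 ship[0->1]=1 prod=2 -> [8 6 11]
Step 3: demand=5,sold=5 ship[1->2]=1 ship[0->1]=1 prod=2 -> [9 6 7]
Step 4: demand=5,sold=5 ship[1->2]=1 ship[0->1]=1 prod=2 -> [10 6 3]
Step 5: demand=5,sold=3 ship[1->2]=1 ship[0->1]=1 prod=2 -> [11 6 1]
Step 6: demand=5,sold=1 ship[1->2]=1 ship[0->1]=1 prod=2 -> [12 6 1]
Step 7: demand=5,sold=1 ship[1->2]=1 ship[0->1]=1 prod=2 -> [13 6 1]
Step 8: demand=5,sold=1 ship[1->2]=1 ship[0->1]=1 prod=2 -> [14 6 1]
Step 9: demand=5,sold=1 ship[1->2]=1 ship[0->1]=1 prod=2 -> [15 6 1]
Step 10: demand=5,sold=1 ship[1->2]=1 ship[0->1]=1 prod=2 -> [16 6 1]
Step 11: demand=5,sold=1 ship[1->2]=1 ship[0->1]=1 prod=2 -> [17 6 1]
Step 12: demand=5,sold=1 ship[1->2]=1 ship[0->1]=1 prod=2 -> [18 6 1]
First stockout at step 5

5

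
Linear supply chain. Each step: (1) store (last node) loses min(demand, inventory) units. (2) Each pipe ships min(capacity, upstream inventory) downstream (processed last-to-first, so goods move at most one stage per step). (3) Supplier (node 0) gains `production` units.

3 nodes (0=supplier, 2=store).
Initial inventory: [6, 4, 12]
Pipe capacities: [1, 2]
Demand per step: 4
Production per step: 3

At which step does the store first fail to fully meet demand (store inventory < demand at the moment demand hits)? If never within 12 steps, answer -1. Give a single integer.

Step 1: demand=4,sold=4 ship[1->2]=2 ship[0->1]=1 prod=3 -> [8 3 10]
Step 2: demand=4,sold=4 ship[1->2]=2 ship[0->1]=1 prod=3 -> [10 2 8]
Step 3: demand=4,sold=4 ship[1->2]=2 ship[0->1]=1 prod=3 -> [12 1 6]
Step 4: demand=4,sold=4 ship[1->2]=1 ship[0->1]=1 prod=3 -> [14 1 3]
Step 5: demand=4,sold=3 ship[1->2]=1 ship[0->1]=1 prod=3 -> [16 1 1]
Step 6: demand=4,sold=1 ship[1->2]=1 ship[0->1]=1 prod=3 -> [18 1 1]
Step 7: demand=4,sold=1 ship[1->2]=1 ship[0->1]=1 prod=3 -> [20 1 1]
Step 8: demand=4,sold=1 ship[1->2]=1 ship[0->1]=1 prod=3 -> [22 1 1]
Step 9: demand=4,sold=1 ship[1->2]=1 ship[0->1]=1 prod=3 -> [24 1 1]
Step 10: demand=4,sold=1 ship[1->2]=1 ship[0->1]=1 prod=3 -> [26 1 1]
Step 11: demand=4,sold=1 ship[1->2]=1 ship[0->1]=1 prod=3 -> [28 1 1]
Step 12: demand=4,sold=1 ship[1->2]=1 ship[0->1]=1 prod=3 -> [30 1 1]
First stockout at step 5

5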